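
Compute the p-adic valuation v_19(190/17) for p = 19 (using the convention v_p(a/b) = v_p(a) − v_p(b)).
v_19(190/17) = 1

Factor powers of 19 from the numerator and denominator of the reduced fraction: 190 = 19^1 · 10 and 17 = 19^0 · 17. Apply v_p(a/b) = v_p(a) − v_p(b): v_19(190/17) = 1 − 0 = 1.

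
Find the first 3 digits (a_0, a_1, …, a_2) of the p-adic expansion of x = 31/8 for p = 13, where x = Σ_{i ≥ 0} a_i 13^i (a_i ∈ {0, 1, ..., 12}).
(a_0, …, a_2) = (12, 1, 8)

v_13(31/8) = 0 (numerator and denominator both coprime to 13), so x ∈ ℤ_13^×. Compute digits iteratively via a_i = x_i mod 13, x_{i+1} = (x_i − a_i)/13, with x_0 = x:
  x_0 = 31/8;  a_0 = 12;  x_1 = (x_0 − 12)/13 = -5/8
  x_1 = -5/8;  a_1 = 1;  x_2 = (x_1 − 1)/13 = -1/8
  x_2 = -1/8;  a_2 = 8;  x_3 = (x_2 − 8)/13 = -5/8
Digits: (12, 1, 8).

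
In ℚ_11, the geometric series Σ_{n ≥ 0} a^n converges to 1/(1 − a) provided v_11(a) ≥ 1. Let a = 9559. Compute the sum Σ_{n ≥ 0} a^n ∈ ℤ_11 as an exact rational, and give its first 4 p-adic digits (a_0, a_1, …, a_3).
Σ a^n = 1/(1 − a) = -1/9558;  first 4 digits = (1, 0, 2, 7)

v_11(a) = 2 ≥ 1, so the series converges in ℤ_11 to 1/(1 − a) = 1/(1 − 9559) = -1/9558. Expand this rational in ℤ_11: compute digits iteratively via d_i = x_i mod 11, x_{i+1} = (x_i − d_i)/11. The first 4 digits are (1, 0, 2, 7).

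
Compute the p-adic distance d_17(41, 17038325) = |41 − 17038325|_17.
d_17(41, 17038325) = 1/1419857

Step 1 — x − y = 41 − 17038325 = -17038284. Step 2 — v_17(-17038284) = 5 (factor: -17038284 = −(17^5 · 12); the sign does not affect v_p). Step 3 — |x − y|_17 = 17^{-5} = 1/1419857.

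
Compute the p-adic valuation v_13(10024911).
v_13(10024911) = 5

v_13(n) is the largest exponent k such that 13^k divides n. Factor out: 10024911 = 13^5 · 27. (Sign doesn't affect v_p.) So v_13(10024911) = 5.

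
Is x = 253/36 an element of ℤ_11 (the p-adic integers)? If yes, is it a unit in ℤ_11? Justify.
x ∈ ℤ_11 but not a unit; v_11(x) = 1 > 0

ℤ_11 = {x ∈ ℚ_11 : v_11(x) ≥ 0} and ℤ_11^× = {x ∈ ℤ_11 : v_11(x) = 0}. Here v_11(253/36) = v_11(num) − v_11(den) = 1; compare against these criteria.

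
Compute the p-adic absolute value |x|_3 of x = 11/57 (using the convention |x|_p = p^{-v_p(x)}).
|11/57|_3 = 3

Step 1 — compute v_3(x) by factoring powers of 3 out of the numerator and denominator: v_3(11/57) = -1. Step 2 — apply |x|_p = p^{-v_p(x)} = 3^{1} = 3.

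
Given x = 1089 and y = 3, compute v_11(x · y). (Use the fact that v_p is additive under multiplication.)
v_11(3267) = 2

v_p(x) = 2 (factor: 1089 = 11^2 · 9); v_p(y) = 0 (factor: 3 = 11^0 · 3). Additivity: v_p(xy) = v_p(x) + v_p(y) = 2 + 0 = 2. (Direct check: xy = 3267 = 11^2 · (27).)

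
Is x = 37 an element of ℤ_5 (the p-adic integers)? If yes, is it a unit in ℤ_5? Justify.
x ∈ ℤ_5^× (unit); v_5(x) = 0

ℤ_5 = {x ∈ ℚ_5 : v_5(x) ≥ 0} and ℤ_5^× = {x ∈ ℤ_5 : v_5(x) = 0}. Here v_5(37) = v_5(num) − v_5(den) = 0; compare against these criteria.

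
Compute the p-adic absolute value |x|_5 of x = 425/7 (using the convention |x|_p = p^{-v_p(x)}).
|425/7|_5 = 1/25

Step 1 — compute v_5(x) by factoring powers of 5 out of the numerator and denominator: v_5(425/7) = 2. Step 2 — apply |x|_p = p^{-v_p(x)} = 5^{-2} = 1/25.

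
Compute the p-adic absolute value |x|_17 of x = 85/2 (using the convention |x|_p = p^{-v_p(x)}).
|85/2|_17 = 1/17

Step 1 — compute v_17(x) by factoring powers of 17 out of the numerator and denominator: v_17(85/2) = 1. Step 2 — apply |x|_p = p^{-v_p(x)} = 17^{-1} = 1/17.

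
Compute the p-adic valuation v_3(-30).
v_3(-30) = 1

v_3(n) is the largest exponent k such that 3^k divides n. Factor out: -30 = -3^1 · 10. (Sign doesn't affect v_p.) So v_3(-30) = 1.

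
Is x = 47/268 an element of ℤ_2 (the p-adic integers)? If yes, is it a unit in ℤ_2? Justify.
x ∉ ℤ_2 (v_2(x) = -2 < 0)

ℤ_2 = {x ∈ ℚ_2 : v_2(x) ≥ 0} and ℤ_2^× = {x ∈ ℤ_2 : v_2(x) = 0}. Here v_2(47/268) = v_2(num) − v_2(den) = -2; compare against these criteria.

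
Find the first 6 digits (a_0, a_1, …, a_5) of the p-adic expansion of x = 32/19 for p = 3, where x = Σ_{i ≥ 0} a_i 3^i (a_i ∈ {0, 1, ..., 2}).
(a_0, …, a_5) = (2, 1, 2, 0, 1, 1)

v_3(32/19) = 0 (numerator and denominator both coprime to 3), so x ∈ ℤ_3^×. Compute digits iteratively via a_i = x_i mod 3, x_{i+1} = (x_i − a_i)/3, with x_0 = x:
  x_0 = 32/19;  a_0 = 2;  x_1 = (x_0 − 2)/3 = -2/19
  x_1 = -2/19;  a_1 = 1;  x_2 = (x_1 − 1)/3 = -7/19
  x_2 = -7/19;  a_2 = 2;  x_3 = (x_2 − 2)/3 = -15/19
  x_3 = -15/19;  a_3 = 0;  x_4 = (x_3 − 0)/3 = -5/19
  x_4 = -5/19;  a_4 = 1;  x_5 = (x_4 − 1)/3 = -8/19
  x_5 = -8/19;  a_5 = 1;  x_6 = (x_5 − 1)/3 = -9/19
Digits: (2, 1, 2, 0, 1, 1).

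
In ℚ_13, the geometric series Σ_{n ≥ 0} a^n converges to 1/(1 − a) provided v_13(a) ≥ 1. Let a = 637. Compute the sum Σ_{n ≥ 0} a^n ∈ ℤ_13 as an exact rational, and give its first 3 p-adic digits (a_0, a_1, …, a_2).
Σ a^n = 1/(1 − a) = -1/636;  first 3 digits = (1, 10, 12)

v_13(a) = 1 ≥ 1, so the series converges in ℤ_13 to 1/(1 − a) = 1/(1 − 637) = -1/636. Expand this rational in ℤ_13: compute digits iteratively via d_i = x_i mod 13, x_{i+1} = (x_i − d_i)/13. The first 3 digits are (1, 10, 12).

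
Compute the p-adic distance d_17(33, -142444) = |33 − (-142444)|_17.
d_17(33, -142444) = 1/4913

Step 1 — x − y = 33 − (-142444) = 142477. Step 2 — v_17(142477) = 3 (factor: 142477 = (17^3 · 29); the sign does not affect v_p). Step 3 — |x − y|_17 = 17^{-3} = 1/4913.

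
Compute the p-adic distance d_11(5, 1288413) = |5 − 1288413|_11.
d_11(5, 1288413) = 1/161051

Step 1 — x − y = 5 − 1288413 = -1288408. Step 2 — v_11(-1288408) = 5 (factor: -1288408 = −(11^5 · 8); the sign does not affect v_p). Step 3 — |x − y|_11 = 11^{-5} = 1/161051.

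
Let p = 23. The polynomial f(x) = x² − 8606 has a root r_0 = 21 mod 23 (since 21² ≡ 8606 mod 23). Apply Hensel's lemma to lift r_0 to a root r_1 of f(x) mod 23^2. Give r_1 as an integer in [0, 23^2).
r_1 = 228 (mod 529)

Hensel's recurrence: r_{i+1} = r_i − f(r_i)·(f′(r_i))^{-1} mod 23^{i+2}, with f′(x) = 2x. Iterate:
  r_0 = 21 (mod 23)
  r_1 = 228 (mod 529)
Final: r_1 = 228, and one checks f(r_1) ≡ 0 mod 23^2.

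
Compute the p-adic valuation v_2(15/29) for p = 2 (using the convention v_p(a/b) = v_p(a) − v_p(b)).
v_2(15/29) = 0

Factor powers of 2 from the numerator and denominator of the reduced fraction: 15 = 2^0 · 15 and 29 = 2^0 · 29. Apply v_p(a/b) = v_p(a) − v_p(b): v_2(15/29) = 0 − 0 = 0.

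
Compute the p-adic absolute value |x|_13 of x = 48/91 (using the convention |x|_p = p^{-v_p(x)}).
|48/91|_13 = 13

Step 1 — compute v_13(x) by factoring powers of 13 out of the numerator and denominator: v_13(48/91) = -1. Step 2 — apply |x|_p = p^{-v_p(x)} = 13^{1} = 13.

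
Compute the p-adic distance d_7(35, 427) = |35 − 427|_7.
d_7(35, 427) = 1/49

Step 1 — x − y = 35 − 427 = -392. Step 2 — v_7(-392) = 2 (factor: -392 = −(7^2 · 8); the sign does not affect v_p). Step 3 — |x − y|_7 = 7^{-2} = 1/49.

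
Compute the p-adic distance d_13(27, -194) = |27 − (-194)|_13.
d_13(27, -194) = 1/13

Step 1 — x − y = 27 − (-194) = 221. Step 2 — v_13(221) = 1 (factor: 221 = (13^1 · 17); the sign does not affect v_p). Step 3 — |x − y|_13 = 13^{-1} = 1/13.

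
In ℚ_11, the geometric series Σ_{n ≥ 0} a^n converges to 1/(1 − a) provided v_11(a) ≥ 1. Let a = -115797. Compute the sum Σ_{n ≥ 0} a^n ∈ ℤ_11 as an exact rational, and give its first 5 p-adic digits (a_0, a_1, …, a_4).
Σ a^n = 1/(1 − a) = 1/115798;  first 5 digits = (1, 0, 0, 1, 3)

v_11(a) = 3 ≥ 1, so the series converges in ℤ_11 to 1/(1 − a) = 1/(1 − (-115797)) = 1/115798. Expand this rational in ℤ_11: compute digits iteratively via d_i = x_i mod 11, x_{i+1} = (x_i − d_i)/11. The first 5 digits are (1, 0, 0, 1, 3).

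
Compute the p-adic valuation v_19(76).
v_19(76) = 1

v_19(n) is the largest exponent k such that 19^k divides n. Factor out: 76 = 19^1 · 4. (Sign doesn't affect v_p.) So v_19(76) = 1.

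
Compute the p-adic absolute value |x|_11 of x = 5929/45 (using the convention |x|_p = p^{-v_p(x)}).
|5929/45|_11 = 1/121

Step 1 — compute v_11(x) by factoring powers of 11 out of the numerator and denominator: v_11(5929/45) = 2. Step 2 — apply |x|_p = p^{-v_p(x)} = 11^{-2} = 1/121.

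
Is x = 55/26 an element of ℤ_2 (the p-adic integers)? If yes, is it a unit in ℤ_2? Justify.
x ∉ ℤ_2 (v_2(x) = -1 < 0)

ℤ_2 = {x ∈ ℚ_2 : v_2(x) ≥ 0} and ℤ_2^× = {x ∈ ℤ_2 : v_2(x) = 0}. Here v_2(55/26) = v_2(num) − v_2(den) = -1; compare against these criteria.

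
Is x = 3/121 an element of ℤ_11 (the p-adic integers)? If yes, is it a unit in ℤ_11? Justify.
x ∉ ℤ_11 (v_11(x) = -2 < 0)

ℤ_11 = {x ∈ ℚ_11 : v_11(x) ≥ 0} and ℤ_11^× = {x ∈ ℤ_11 : v_11(x) = 0}. Here v_11(3/121) = v_11(num) − v_11(den) = -2; compare against these criteria.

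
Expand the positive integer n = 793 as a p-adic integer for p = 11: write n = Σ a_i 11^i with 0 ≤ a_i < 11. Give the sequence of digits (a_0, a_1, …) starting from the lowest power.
(a_0, a_1, …) = (1, 6, 6)

Repeated division by 11 gives the digits low-to-high: 793 = 1 + 6·11^1 + 6·11^2. Digit sequence: (1, 6, 6).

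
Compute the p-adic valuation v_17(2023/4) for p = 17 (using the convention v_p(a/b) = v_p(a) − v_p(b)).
v_17(2023/4) = 2

Factor powers of 17 from the numerator and denominator of the reduced fraction: 2023 = 17^2 · 7 and 4 = 17^0 · 4. Apply v_p(a/b) = v_p(a) − v_p(b): v_17(2023/4) = 2 − 0 = 2.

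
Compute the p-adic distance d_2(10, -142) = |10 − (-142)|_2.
d_2(10, -142) = 1/8

Step 1 — x − y = 10 − (-142) = 152. Step 2 — v_2(152) = 3 (factor: 152 = (2^3 · 19); the sign does not affect v_p). Step 3 — |x − y|_2 = 2^{-3} = 1/8.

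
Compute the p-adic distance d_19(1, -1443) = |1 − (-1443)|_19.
d_19(1, -1443) = 1/361

Step 1 — x − y = 1 − (-1443) = 1444. Step 2 — v_19(1444) = 2 (factor: 1444 = (19^2 · 4); the sign does not affect v_p). Step 3 — |x − y|_19 = 19^{-2} = 1/361.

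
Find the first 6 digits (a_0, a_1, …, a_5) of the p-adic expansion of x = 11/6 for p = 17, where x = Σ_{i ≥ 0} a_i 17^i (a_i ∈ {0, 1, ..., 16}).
(a_0, …, a_5) = (16, 2, 14, 2, 14, 2)

v_17(11/6) = 0 (numerator and denominator both coprime to 17), so x ∈ ℤ_17^×. Compute digits iteratively via a_i = x_i mod 17, x_{i+1} = (x_i − a_i)/17, with x_0 = x:
  x_0 = 11/6;  a_0 = 16;  x_1 = (x_0 − 16)/17 = -5/6
  x_1 = -5/6;  a_1 = 2;  x_2 = (x_1 − 2)/17 = -1/6
  x_2 = -1/6;  a_2 = 14;  x_3 = (x_2 − 14)/17 = -5/6
  x_3 = -5/6;  a_3 = 2;  x_4 = (x_3 − 2)/17 = -1/6
  x_4 = -1/6;  a_4 = 14;  x_5 = (x_4 − 14)/17 = -5/6
  x_5 = -5/6;  a_5 = 2;  x_6 = (x_5 − 2)/17 = -1/6
Digits: (16, 2, 14, 2, 14, 2).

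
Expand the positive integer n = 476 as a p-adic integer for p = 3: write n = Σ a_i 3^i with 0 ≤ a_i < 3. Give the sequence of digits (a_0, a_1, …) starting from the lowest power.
(a_0, a_1, …) = (2, 2, 1, 2, 2, 1)

Repeated division by 3 gives the digits low-to-high: 476 = 2 + 2·3^1 + 1·3^2 + 2·3^3 + 2·3^4 + 1·3^5. Digit sequence: (2, 2, 1, 2, 2, 1).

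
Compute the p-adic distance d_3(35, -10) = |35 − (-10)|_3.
d_3(35, -10) = 1/9

Step 1 — x − y = 35 − (-10) = 45. Step 2 — v_3(45) = 2 (factor: 45 = (3^2 · 5); the sign does not affect v_p). Step 3 — |x − y|_3 = 3^{-2} = 1/9.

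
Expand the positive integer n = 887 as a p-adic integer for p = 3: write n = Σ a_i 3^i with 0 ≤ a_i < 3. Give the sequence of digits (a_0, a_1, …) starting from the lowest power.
(a_0, a_1, …) = (2, 1, 2, 2, 1, 0, 1)

Repeated division by 3 gives the digits low-to-high: 887 = 2 + 1·3^1 + 2·3^2 + 2·3^3 + 1·3^4 + 1·3^6. Digit sequence: (2, 1, 2, 2, 1, 0, 1).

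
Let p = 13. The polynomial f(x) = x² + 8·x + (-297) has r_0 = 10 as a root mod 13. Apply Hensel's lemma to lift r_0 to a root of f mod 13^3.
r_2 = 1167 (mod 2197)

Hensel: r_{i+1} = r_i − f(r_i)·(f′(r_i))^{-1} mod 13^{i+2}, f′(x) = 2x + 8. Iterate:
  r_0 = 10 (mod 13)
  r_1 = 153 (mod 169)
  r_2 = 1167 (mod 2197)
Final: r = 1167 satisfies f(r) ≡ 0 mod 13^3.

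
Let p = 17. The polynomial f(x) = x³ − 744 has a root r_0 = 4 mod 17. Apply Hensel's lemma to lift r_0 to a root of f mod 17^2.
r_1 = 259 (mod 289)

Hensel: r_{i+1} = r_i − f(r_i)/f′(r_i) mod 17^{i+2}, where f′(x) = 3x². Iterate:
  r_0 = 4 (mod 17)
  r_1 = 259 (mod 289)
Final: r = 259 with f(r) ≡ 0 mod 17^2.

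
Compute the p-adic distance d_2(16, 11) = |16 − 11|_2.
d_2(16, 11) = 1

Step 1 — x − y = 16 − 11 = 5. Step 2 — v_2(5) = 0 (factor: 5 = (2^0 · 5); the sign does not affect v_p). Step 3 — |x − y|_2 = 2^{0} = 1.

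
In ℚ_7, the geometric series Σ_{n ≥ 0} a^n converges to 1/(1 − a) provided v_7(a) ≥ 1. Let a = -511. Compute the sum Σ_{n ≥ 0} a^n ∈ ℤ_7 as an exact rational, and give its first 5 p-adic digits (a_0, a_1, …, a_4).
Σ a^n = 1/(1 − a) = 1/512;  first 5 digits = (1, 4, 5, 4, 6)

v_7(a) = 1 ≥ 1, so the series converges in ℤ_7 to 1/(1 − a) = 1/(1 − (-511)) = 1/512. Expand this rational in ℤ_7: compute digits iteratively via d_i = x_i mod 7, x_{i+1} = (x_i − d_i)/7. The first 5 digits are (1, 4, 5, 4, 6).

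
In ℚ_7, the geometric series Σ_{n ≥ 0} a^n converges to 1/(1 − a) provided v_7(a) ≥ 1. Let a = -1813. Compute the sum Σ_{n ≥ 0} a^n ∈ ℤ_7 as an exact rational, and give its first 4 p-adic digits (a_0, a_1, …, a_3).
Σ a^n = 1/(1 − a) = 1/1814;  first 4 digits = (1, 0, 5, 1)

v_7(a) = 2 ≥ 1, so the series converges in ℤ_7 to 1/(1 − a) = 1/(1 − (-1813)) = 1/1814. Expand this rational in ℤ_7: compute digits iteratively via d_i = x_i mod 7, x_{i+1} = (x_i − d_i)/7. The first 4 digits are (1, 0, 5, 1).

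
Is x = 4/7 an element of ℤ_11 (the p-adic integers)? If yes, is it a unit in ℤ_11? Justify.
x ∈ ℤ_11^× (unit); v_11(x) = 0

ℤ_11 = {x ∈ ℚ_11 : v_11(x) ≥ 0} and ℤ_11^× = {x ∈ ℤ_11 : v_11(x) = 0}. Here v_11(4/7) = v_11(num) − v_11(den) = 0; compare against these criteria.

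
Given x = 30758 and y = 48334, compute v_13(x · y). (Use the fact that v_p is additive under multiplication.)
v_13(1486657172) = 6

v_p(x) = 3 (factor: 30758 = 13^3 · 14); v_p(y) = 3 (factor: 48334 = 13^3 · 22). Additivity: v_p(xy) = v_p(x) + v_p(y) = 3 + 3 = 6. (Direct check: xy = 1486657172 = 13^6 · (308).)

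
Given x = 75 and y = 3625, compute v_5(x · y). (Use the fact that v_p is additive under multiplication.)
v_5(271875) = 5

v_p(x) = 2 (factor: 75 = 5^2 · 3); v_p(y) = 3 (factor: 3625 = 5^3 · 29). Additivity: v_p(xy) = v_p(x) + v_p(y) = 2 + 3 = 5. (Direct check: xy = 271875 = 5^5 · (87).)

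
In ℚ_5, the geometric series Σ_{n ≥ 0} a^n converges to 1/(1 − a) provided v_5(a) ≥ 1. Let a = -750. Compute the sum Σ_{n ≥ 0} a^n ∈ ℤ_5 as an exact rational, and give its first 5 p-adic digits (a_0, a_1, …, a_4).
Σ a^n = 1/(1 − a) = 1/751;  first 5 digits = (1, 0, 0, 4, 3)

v_5(a) = 3 ≥ 1, so the series converges in ℤ_5 to 1/(1 − a) = 1/(1 − (-750)) = 1/751. Expand this rational in ℤ_5: compute digits iteratively via d_i = x_i mod 5, x_{i+1} = (x_i − d_i)/5. The first 5 digits are (1, 0, 0, 4, 3).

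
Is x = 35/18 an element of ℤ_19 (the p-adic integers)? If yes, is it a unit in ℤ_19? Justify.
x ∈ ℤ_19^× (unit); v_19(x) = 0

ℤ_19 = {x ∈ ℚ_19 : v_19(x) ≥ 0} and ℤ_19^× = {x ∈ ℤ_19 : v_19(x) = 0}. Here v_19(35/18) = v_19(num) − v_19(den) = 0; compare against these criteria.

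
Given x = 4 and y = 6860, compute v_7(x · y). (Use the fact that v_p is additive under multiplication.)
v_7(27440) = 3

v_p(x) = 0 (factor: 4 = 7^0 · 4); v_p(y) = 3 (factor: 6860 = 7^3 · 20). Additivity: v_p(xy) = v_p(x) + v_p(y) = 0 + 3 = 3. (Direct check: xy = 27440 = 7^3 · (80).)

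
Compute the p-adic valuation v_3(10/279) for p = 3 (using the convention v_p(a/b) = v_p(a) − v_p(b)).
v_3(10/279) = -2

Factor powers of 3 from the numerator and denominator of the reduced fraction: 10 = 3^0 · 10 and 279 = 3^2 · 31. Apply v_p(a/b) = v_p(a) − v_p(b): v_3(10/279) = 0 − 2 = -2.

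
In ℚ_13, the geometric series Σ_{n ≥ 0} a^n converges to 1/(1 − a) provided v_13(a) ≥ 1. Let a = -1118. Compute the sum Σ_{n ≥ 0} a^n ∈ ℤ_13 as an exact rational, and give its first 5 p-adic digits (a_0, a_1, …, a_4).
Σ a^n = 1/(1 − a) = 1/1119;  first 5 digits = (1, 5, 5, 4, 10)

v_13(a) = 1 ≥ 1, so the series converges in ℤ_13 to 1/(1 − a) = 1/(1 − (-1118)) = 1/1119. Expand this rational in ℤ_13: compute digits iteratively via d_i = x_i mod 13, x_{i+1} = (x_i − d_i)/13. The first 5 digits are (1, 5, 5, 4, 10).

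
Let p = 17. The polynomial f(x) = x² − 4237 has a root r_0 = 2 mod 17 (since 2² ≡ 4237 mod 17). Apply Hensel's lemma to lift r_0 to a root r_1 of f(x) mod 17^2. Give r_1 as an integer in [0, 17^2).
r_1 = 121 (mod 289)

Hensel's recurrence: r_{i+1} = r_i − f(r_i)·(f′(r_i))^{-1} mod 17^{i+2}, with f′(x) = 2x. Iterate:
  r_0 = 2 (mod 17)
  r_1 = 121 (mod 289)
Final: r_1 = 121, and one checks f(r_1) ≡ 0 mod 17^2.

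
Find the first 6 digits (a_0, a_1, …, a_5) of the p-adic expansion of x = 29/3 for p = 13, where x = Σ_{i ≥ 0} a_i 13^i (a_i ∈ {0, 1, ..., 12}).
(a_0, …, a_5) = (1, 5, 4, 4, 4, 4)

v_13(29/3) = 0 (numerator and denominator both coprime to 13), so x ∈ ℤ_13^×. Compute digits iteratively via a_i = x_i mod 13, x_{i+1} = (x_i − a_i)/13, with x_0 = x:
  x_0 = 29/3;  a_0 = 1;  x_1 = (x_0 − 1)/13 = 2/3
  x_1 = 2/3;  a_1 = 5;  x_2 = (x_1 − 5)/13 = -1/3
  x_2 = -1/3;  a_2 = 4;  x_3 = (x_2 − 4)/13 = -1/3
  x_3 = -1/3;  a_3 = 4;  x_4 = (x_3 − 4)/13 = -1/3
  x_4 = -1/3;  a_4 = 4;  x_5 = (x_4 − 4)/13 = -1/3
  x_5 = -1/3;  a_5 = 4;  x_6 = (x_5 − 4)/13 = -1/3
Digits: (1, 5, 4, 4, 4, 4).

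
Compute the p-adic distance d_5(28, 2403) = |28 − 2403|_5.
d_5(28, 2403) = 1/125

Step 1 — x − y = 28 − 2403 = -2375. Step 2 — v_5(-2375) = 3 (factor: -2375 = −(5^3 · 19); the sign does not affect v_p). Step 3 — |x − y|_5 = 5^{-3} = 1/125.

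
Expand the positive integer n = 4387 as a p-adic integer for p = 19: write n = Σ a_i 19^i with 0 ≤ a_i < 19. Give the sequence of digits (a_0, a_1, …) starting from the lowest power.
(a_0, a_1, …) = (17, 2, 12)

Repeated division by 19 gives the digits low-to-high: 4387 = 17 + 2·19^1 + 12·19^2. Digit sequence: (17, 2, 12).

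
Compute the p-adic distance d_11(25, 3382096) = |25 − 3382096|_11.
d_11(25, 3382096) = 1/161051

Step 1 — x − y = 25 − 3382096 = -3382071. Step 2 — v_11(-3382071) = 5 (factor: -3382071 = −(11^5 · 21); the sign does not affect v_p). Step 3 — |x − y|_11 = 11^{-5} = 1/161051.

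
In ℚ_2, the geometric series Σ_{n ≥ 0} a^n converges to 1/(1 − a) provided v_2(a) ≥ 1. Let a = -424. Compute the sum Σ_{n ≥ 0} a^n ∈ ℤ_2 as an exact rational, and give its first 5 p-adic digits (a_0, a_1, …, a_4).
Σ a^n = 1/(1 − a) = 1/425;  first 5 digits = (1, 0, 0, 1, 1)

v_2(a) = 3 ≥ 1, so the series converges in ℤ_2 to 1/(1 − a) = 1/(1 − (-424)) = 1/425. Expand this rational in ℤ_2: compute digits iteratively via d_i = x_i mod 2, x_{i+1} = (x_i − d_i)/2. The first 5 digits are (1, 0, 0, 1, 1).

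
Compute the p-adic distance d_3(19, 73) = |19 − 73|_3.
d_3(19, 73) = 1/27

Step 1 — x − y = 19 − 73 = -54. Step 2 — v_3(-54) = 3 (factor: -54 = −(3^3 · 2); the sign does not affect v_p). Step 3 — |x − y|_3 = 3^{-3} = 1/27.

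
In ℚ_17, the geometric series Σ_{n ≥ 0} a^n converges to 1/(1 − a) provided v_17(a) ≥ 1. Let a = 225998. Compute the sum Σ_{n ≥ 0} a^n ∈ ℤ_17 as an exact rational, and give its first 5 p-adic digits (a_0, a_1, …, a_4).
Σ a^n = 1/(1 − a) = -1/225997;  first 5 digits = (1, 0, 0, 12, 2)

v_17(a) = 3 ≥ 1, so the series converges in ℤ_17 to 1/(1 − a) = 1/(1 − 225998) = -1/225997. Expand this rational in ℤ_17: compute digits iteratively via d_i = x_i mod 17, x_{i+1} = (x_i − d_i)/17. The first 5 digits are (1, 0, 0, 12, 2).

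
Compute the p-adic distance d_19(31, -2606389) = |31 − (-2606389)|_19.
d_19(31, -2606389) = 1/130321

Step 1 — x − y = 31 − (-2606389) = 2606420. Step 2 — v_19(2606420) = 4 (factor: 2606420 = (19^4 · 20); the sign does not affect v_p). Step 3 — |x − y|_19 = 19^{-4} = 1/130321.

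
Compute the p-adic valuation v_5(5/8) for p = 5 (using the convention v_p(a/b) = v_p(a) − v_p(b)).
v_5(5/8) = 1

Factor powers of 5 from the numerator and denominator of the reduced fraction: 5 = 5^1 · 1 and 8 = 5^0 · 8. Apply v_p(a/b) = v_p(a) − v_p(b): v_5(5/8) = 1 − 0 = 1.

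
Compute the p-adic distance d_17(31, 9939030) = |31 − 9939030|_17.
d_17(31, 9939030) = 1/1419857

Step 1 — x − y = 31 − 9939030 = -9938999. Step 2 — v_17(-9938999) = 5 (factor: -9938999 = −(17^5 · 7); the sign does not affect v_p). Step 3 — |x − y|_17 = 17^{-5} = 1/1419857.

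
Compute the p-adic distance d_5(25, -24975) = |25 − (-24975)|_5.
d_5(25, -24975) = 1/3125

Step 1 — x − y = 25 − (-24975) = 25000. Step 2 — v_5(25000) = 5 (factor: 25000 = (5^5 · 8); the sign does not affect v_p). Step 3 — |x − y|_5 = 5^{-5} = 1/3125.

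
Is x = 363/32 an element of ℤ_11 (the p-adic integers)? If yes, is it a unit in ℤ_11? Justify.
x ∈ ℤ_11 but not a unit; v_11(x) = 2 > 0

ℤ_11 = {x ∈ ℚ_11 : v_11(x) ≥ 0} and ℤ_11^× = {x ∈ ℤ_11 : v_11(x) = 0}. Here v_11(363/32) = v_11(num) − v_11(den) = 2; compare against these criteria.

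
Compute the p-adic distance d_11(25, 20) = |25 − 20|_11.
d_11(25, 20) = 1

Step 1 — x − y = 25 − 20 = 5. Step 2 — v_11(5) = 0 (factor: 5 = (11^0 · 5); the sign does not affect v_p). Step 3 — |x − y|_11 = 11^{0} = 1.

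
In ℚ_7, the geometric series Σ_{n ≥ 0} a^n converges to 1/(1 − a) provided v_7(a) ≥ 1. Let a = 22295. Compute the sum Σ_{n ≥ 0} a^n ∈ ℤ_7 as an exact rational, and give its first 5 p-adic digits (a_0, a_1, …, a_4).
Σ a^n = 1/(1 − a) = -1/22294;  first 5 digits = (1, 0, 0, 2, 2)

v_7(a) = 3 ≥ 1, so the series converges in ℤ_7 to 1/(1 − a) = 1/(1 − 22295) = -1/22294. Expand this rational in ℤ_7: compute digits iteratively via d_i = x_i mod 7, x_{i+1} = (x_i − d_i)/7. The first 5 digits are (1, 0, 0, 2, 2).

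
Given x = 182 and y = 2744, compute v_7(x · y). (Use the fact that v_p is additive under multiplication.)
v_7(499408) = 4

v_p(x) = 1 (factor: 182 = 7^1 · 26); v_p(y) = 3 (factor: 2744 = 7^3 · 8). Additivity: v_p(xy) = v_p(x) + v_p(y) = 1 + 3 = 4. (Direct check: xy = 499408 = 7^4 · (208).)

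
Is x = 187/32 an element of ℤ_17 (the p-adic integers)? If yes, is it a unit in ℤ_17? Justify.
x ∈ ℤ_17 but not a unit; v_17(x) = 1 > 0

ℤ_17 = {x ∈ ℚ_17 : v_17(x) ≥ 0} and ℤ_17^× = {x ∈ ℤ_17 : v_17(x) = 0}. Here v_17(187/32) = v_17(num) − v_17(den) = 1; compare against these criteria.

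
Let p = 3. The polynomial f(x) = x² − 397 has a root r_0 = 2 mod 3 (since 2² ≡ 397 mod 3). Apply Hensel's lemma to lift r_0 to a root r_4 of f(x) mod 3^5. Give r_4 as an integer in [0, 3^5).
r_4 = 206 (mod 243)

Hensel's recurrence: r_{i+1} = r_i − f(r_i)·(f′(r_i))^{-1} mod 3^{i+2}, with f′(x) = 2x. Iterate:
  r_0 = 2 (mod 3)
  r_1 = 8 (mod 9)
  r_2 = 17 (mod 27)
  r_3 = 44 (mod 81)
  r_4 = 206 (mod 243)
Final: r_4 = 206, and one checks f(r_4) ≡ 0 mod 3^5.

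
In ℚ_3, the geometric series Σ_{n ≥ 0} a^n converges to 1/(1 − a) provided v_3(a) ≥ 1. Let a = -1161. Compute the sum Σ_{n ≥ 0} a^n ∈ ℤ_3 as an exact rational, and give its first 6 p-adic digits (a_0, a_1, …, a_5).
Σ a^n = 1/(1 − a) = 1/1162;  first 6 digits = (1, 0, 0, 2, 0, 1)

v_3(a) = 3 ≥ 1, so the series converges in ℤ_3 to 1/(1 − a) = 1/(1 − (-1161)) = 1/1162. Expand this rational in ℤ_3: compute digits iteratively via d_i = x_i mod 3, x_{i+1} = (x_i − d_i)/3. The first 6 digits are (1, 0, 0, 2, 0, 1).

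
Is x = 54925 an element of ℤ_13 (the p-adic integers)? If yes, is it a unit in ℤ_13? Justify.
x ∈ ℤ_13 but not a unit; v_13(x) = 3 > 0

ℤ_13 = {x ∈ ℚ_13 : v_13(x) ≥ 0} and ℤ_13^× = {x ∈ ℤ_13 : v_13(x) = 0}. Here v_13(54925) = v_13(num) − v_13(den) = 3; compare against these criteria.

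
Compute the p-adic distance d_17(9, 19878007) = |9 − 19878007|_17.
d_17(9, 19878007) = 1/1419857

Step 1 — x − y = 9 − 19878007 = -19877998. Step 2 — v_17(-19877998) = 5 (factor: -19877998 = −(17^5 · 14); the sign does not affect v_p). Step 3 — |x − y|_17 = 17^{-5} = 1/1419857.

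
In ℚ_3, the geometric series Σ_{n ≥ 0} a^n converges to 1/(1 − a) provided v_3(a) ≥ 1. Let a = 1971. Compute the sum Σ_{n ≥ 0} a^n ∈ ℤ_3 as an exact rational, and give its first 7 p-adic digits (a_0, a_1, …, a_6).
Σ a^n = 1/(1 − a) = -1/1970;  first 7 digits = (1, 0, 0, 1, 0, 2, 0)

v_3(a) = 3 ≥ 1, so the series converges in ℤ_3 to 1/(1 − a) = 1/(1 − 1971) = -1/1970. Expand this rational in ℤ_3: compute digits iteratively via d_i = x_i mod 3, x_{i+1} = (x_i − d_i)/3. The first 7 digits are (1, 0, 0, 1, 0, 2, 0).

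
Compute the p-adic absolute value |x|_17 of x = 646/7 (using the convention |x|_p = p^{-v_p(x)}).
|646/7|_17 = 1/17

Step 1 — compute v_17(x) by factoring powers of 17 out of the numerator and denominator: v_17(646/7) = 1. Step 2 — apply |x|_p = p^{-v_p(x)} = 17^{-1} = 1/17.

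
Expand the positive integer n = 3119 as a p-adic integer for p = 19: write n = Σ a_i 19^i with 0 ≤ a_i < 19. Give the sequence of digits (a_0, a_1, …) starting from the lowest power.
(a_0, a_1, …) = (3, 12, 8)

Repeated division by 19 gives the digits low-to-high: 3119 = 3 + 12·19^1 + 8·19^2. Digit sequence: (3, 12, 8).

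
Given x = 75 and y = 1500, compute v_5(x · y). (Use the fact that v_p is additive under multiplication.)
v_5(112500) = 5

v_p(x) = 2 (factor: 75 = 5^2 · 3); v_p(y) = 3 (factor: 1500 = 5^3 · 12). Additivity: v_p(xy) = v_p(x) + v_p(y) = 2 + 3 = 5. (Direct check: xy = 112500 = 5^5 · (36).)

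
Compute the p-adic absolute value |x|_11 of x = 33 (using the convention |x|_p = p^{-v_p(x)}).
|33|_11 = 1/11

Step 1 — compute v_11(x) by factoring powers of 11 out of the numerator and denominator: v_11(33) = 1. Step 2 — apply |x|_p = p^{-v_p(x)} = 11^{-1} = 1/11.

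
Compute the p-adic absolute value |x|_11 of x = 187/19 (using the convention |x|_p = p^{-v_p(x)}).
|187/19|_11 = 1/11

Step 1 — compute v_11(x) by factoring powers of 11 out of the numerator and denominator: v_11(187/19) = 1. Step 2 — apply |x|_p = p^{-v_p(x)} = 11^{-1} = 1/11.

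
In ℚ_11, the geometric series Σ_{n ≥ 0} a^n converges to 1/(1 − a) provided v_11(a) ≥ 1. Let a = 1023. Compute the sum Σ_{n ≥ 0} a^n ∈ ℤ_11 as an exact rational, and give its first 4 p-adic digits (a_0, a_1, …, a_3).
Σ a^n = 1/(1 − a) = -1/1022;  first 4 digits = (1, 5, 0, 10)

v_11(a) = 1 ≥ 1, so the series converges in ℤ_11 to 1/(1 − a) = 1/(1 − 1023) = -1/1022. Expand this rational in ℤ_11: compute digits iteratively via d_i = x_i mod 11, x_{i+1} = (x_i − d_i)/11. The first 4 digits are (1, 5, 0, 10).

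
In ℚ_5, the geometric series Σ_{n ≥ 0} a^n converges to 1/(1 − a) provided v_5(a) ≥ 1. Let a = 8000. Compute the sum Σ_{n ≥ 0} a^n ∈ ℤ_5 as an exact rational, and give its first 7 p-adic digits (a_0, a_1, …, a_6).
Σ a^n = 1/(1 − a) = -1/7999;  first 7 digits = (1, 0, 0, 4, 2, 2, 1)

v_5(a) = 3 ≥ 1, so the series converges in ℤ_5 to 1/(1 − a) = 1/(1 − 8000) = -1/7999. Expand this rational in ℤ_5: compute digits iteratively via d_i = x_i mod 5, x_{i+1} = (x_i − d_i)/5. The first 7 digits are (1, 0, 0, 4, 2, 2, 1).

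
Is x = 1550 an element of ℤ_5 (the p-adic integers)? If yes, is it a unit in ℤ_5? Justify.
x ∈ ℤ_5 but not a unit; v_5(x) = 2 > 0

ℤ_5 = {x ∈ ℚ_5 : v_5(x) ≥ 0} and ℤ_5^× = {x ∈ ℤ_5 : v_5(x) = 0}. Here v_5(1550) = v_5(num) − v_5(den) = 2; compare against these criteria.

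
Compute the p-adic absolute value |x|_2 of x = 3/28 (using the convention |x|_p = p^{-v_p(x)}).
|3/28|_2 = 4

Step 1 — compute v_2(x) by factoring powers of 2 out of the numerator and denominator: v_2(3/28) = -2. Step 2 — apply |x|_p = p^{-v_p(x)} = 2^{2} = 4.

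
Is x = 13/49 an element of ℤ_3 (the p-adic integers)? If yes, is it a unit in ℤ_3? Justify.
x ∈ ℤ_3^× (unit); v_3(x) = 0

ℤ_3 = {x ∈ ℚ_3 : v_3(x) ≥ 0} and ℤ_3^× = {x ∈ ℤ_3 : v_3(x) = 0}. Here v_3(13/49) = v_3(num) − v_3(den) = 0; compare against these criteria.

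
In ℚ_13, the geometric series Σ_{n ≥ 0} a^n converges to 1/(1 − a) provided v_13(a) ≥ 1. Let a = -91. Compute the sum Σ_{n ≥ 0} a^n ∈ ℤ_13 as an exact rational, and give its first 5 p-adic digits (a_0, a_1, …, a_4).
Σ a^n = 1/(1 − a) = 1/92;  first 5 digits = (1, 6, 9, 11, 8)

v_13(a) = 1 ≥ 1, so the series converges in ℤ_13 to 1/(1 − a) = 1/(1 − (-91)) = 1/92. Expand this rational in ℤ_13: compute digits iteratively via d_i = x_i mod 13, x_{i+1} = (x_i − d_i)/13. The first 5 digits are (1, 6, 9, 11, 8).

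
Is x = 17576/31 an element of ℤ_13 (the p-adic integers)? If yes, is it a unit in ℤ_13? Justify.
x ∈ ℤ_13 but not a unit; v_13(x) = 3 > 0

ℤ_13 = {x ∈ ℚ_13 : v_13(x) ≥ 0} and ℤ_13^× = {x ∈ ℤ_13 : v_13(x) = 0}. Here v_13(17576/31) = v_13(num) − v_13(den) = 3; compare against these criteria.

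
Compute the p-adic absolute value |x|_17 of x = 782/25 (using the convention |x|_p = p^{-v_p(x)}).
|782/25|_17 = 1/17

Step 1 — compute v_17(x) by factoring powers of 17 out of the numerator and denominator: v_17(782/25) = 1. Step 2 — apply |x|_p = p^{-v_p(x)} = 17^{-1} = 1/17.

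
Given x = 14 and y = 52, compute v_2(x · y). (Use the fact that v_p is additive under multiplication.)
v_2(728) = 3

v_p(x) = 1 (factor: 14 = 2^1 · 7); v_p(y) = 2 (factor: 52 = 2^2 · 13). Additivity: v_p(xy) = v_p(x) + v_p(y) = 1 + 2 = 3. (Direct check: xy = 728 = 2^3 · (91).)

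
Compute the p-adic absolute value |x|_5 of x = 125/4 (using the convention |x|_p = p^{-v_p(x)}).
|125/4|_5 = 1/125

Step 1 — compute v_5(x) by factoring powers of 5 out of the numerator and denominator: v_5(125/4) = 3. Step 2 — apply |x|_p = p^{-v_p(x)} = 5^{-3} = 1/125.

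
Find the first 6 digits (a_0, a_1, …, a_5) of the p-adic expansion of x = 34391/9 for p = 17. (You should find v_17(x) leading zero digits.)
(a_0, …, a_5) = (0, 0, 0, 14, 3, 13)

v_17(34391/9) = 3, so a_0 = ... = a_2 = 0. Factor out: x = 17^3 · u with u = 7/9 a unit in ℤ_17. Expand u iteratively via a_{v+i} = u_i mod 17, u_{i+1} = (u_i − a_{v+i})/17:
  u_0 = 7/9;  a_3 = 14;  u_1 = (u_0 − 14)/17 = -7/9
  u_1 = -7/9;  a_4 = 3;  u_2 = (u_1 − 3)/17 = -2/9
  u_2 = -2/9;  a_5 = 13;  u_3 = (u_2 − 13)/17 = -7/9
Digits: (0, 0, 0, 14, 3, 13).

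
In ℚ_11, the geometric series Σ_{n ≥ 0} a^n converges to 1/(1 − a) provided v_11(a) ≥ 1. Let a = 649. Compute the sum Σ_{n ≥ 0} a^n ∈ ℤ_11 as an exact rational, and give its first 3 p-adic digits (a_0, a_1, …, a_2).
Σ a^n = 1/(1 − a) = -1/648;  first 3 digits = (1, 4, 10)

v_11(a) = 1 ≥ 1, so the series converges in ℤ_11 to 1/(1 − a) = 1/(1 − 649) = -1/648. Expand this rational in ℤ_11: compute digits iteratively via d_i = x_i mod 11, x_{i+1} = (x_i − d_i)/11. The first 3 digits are (1, 4, 10).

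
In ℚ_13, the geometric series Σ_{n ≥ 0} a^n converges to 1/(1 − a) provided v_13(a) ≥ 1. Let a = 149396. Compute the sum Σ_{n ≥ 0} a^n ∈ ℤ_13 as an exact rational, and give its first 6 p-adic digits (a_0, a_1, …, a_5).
Σ a^n = 1/(1 − a) = -1/149395;  first 6 digits = (1, 0, 0, 3, 5, 0)

v_13(a) = 3 ≥ 1, so the series converges in ℤ_13 to 1/(1 − a) = 1/(1 − 149396) = -1/149395. Expand this rational in ℤ_13: compute digits iteratively via d_i = x_i mod 13, x_{i+1} = (x_i − d_i)/13. The first 6 digits are (1, 0, 0, 3, 5, 0).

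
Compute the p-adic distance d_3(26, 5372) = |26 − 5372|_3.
d_3(26, 5372) = 1/243

Step 1 — x − y = 26 − 5372 = -5346. Step 2 — v_3(-5346) = 5 (factor: -5346 = −(3^5 · 22); the sign does not affect v_p). Step 3 — |x − y|_3 = 3^{-5} = 1/243.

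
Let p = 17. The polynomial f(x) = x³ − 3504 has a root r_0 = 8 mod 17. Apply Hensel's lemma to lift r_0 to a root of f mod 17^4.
r_3 = 32512 (mod 83521)

Hensel: r_{i+1} = r_i − f(r_i)/f′(r_i) mod 17^{i+2}, where f′(x) = 3x². Iterate:
  r_0 = 8 (mod 17)
  r_1 = 144 (mod 289)
  r_2 = 3034 (mod 4913)
  r_3 = 32512 (mod 83521)
Final: r = 32512 with f(r) ≡ 0 mod 17^4.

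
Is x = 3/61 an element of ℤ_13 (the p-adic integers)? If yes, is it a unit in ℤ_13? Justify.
x ∈ ℤ_13^× (unit); v_13(x) = 0

ℤ_13 = {x ∈ ℚ_13 : v_13(x) ≥ 0} and ℤ_13^× = {x ∈ ℤ_13 : v_13(x) = 0}. Here v_13(3/61) = v_13(num) − v_13(den) = 0; compare against these criteria.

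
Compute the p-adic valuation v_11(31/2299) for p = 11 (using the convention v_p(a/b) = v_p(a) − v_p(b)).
v_11(31/2299) = -2

Factor powers of 11 from the numerator and denominator of the reduced fraction: 31 = 11^0 · 31 and 2299 = 11^2 · 19. Apply v_p(a/b) = v_p(a) − v_p(b): v_11(31/2299) = 0 − 2 = -2.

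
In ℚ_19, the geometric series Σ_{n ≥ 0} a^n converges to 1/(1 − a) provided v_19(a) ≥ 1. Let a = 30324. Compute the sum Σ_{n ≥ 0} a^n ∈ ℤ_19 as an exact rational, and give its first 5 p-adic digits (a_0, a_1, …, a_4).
Σ a^n = 1/(1 − a) = -1/30323;  first 5 digits = (1, 0, 8, 4, 7)

v_19(a) = 2 ≥ 1, so the series converges in ℤ_19 to 1/(1 − a) = 1/(1 − 30324) = -1/30323. Expand this rational in ℤ_19: compute digits iteratively via d_i = x_i mod 19, x_{i+1} = (x_i − d_i)/19. The first 5 digits are (1, 0, 8, 4, 7).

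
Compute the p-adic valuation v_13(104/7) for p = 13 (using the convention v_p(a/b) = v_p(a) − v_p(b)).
v_13(104/7) = 1

Factor powers of 13 from the numerator and denominator of the reduced fraction: 104 = 13^1 · 8 and 7 = 13^0 · 7. Apply v_p(a/b) = v_p(a) − v_p(b): v_13(104/7) = 1 − 0 = 1.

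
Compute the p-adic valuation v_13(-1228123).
v_13(-1228123) = 4

v_13(n) is the largest exponent k such that 13^k divides n. Factor out: -1228123 = -13^4 · 43. (Sign doesn't affect v_p.) So v_13(-1228123) = 4.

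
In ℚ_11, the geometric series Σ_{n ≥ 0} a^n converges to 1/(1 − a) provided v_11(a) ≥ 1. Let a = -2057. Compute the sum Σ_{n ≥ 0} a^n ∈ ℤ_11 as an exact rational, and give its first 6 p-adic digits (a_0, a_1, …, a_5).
Σ a^n = 1/(1 − a) = 1/2058;  first 6 digits = (1, 0, 5, 9, 2, 4)

v_11(a) = 2 ≥ 1, so the series converges in ℤ_11 to 1/(1 − a) = 1/(1 − (-2057)) = 1/2058. Expand this rational in ℤ_11: compute digits iteratively via d_i = x_i mod 11, x_{i+1} = (x_i − d_i)/11. The first 6 digits are (1, 0, 5, 9, 2, 4).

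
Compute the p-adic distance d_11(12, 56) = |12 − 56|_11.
d_11(12, 56) = 1/11

Step 1 — x − y = 12 − 56 = -44. Step 2 — v_11(-44) = 1 (factor: -44 = −(11^1 · 4); the sign does not affect v_p). Step 3 — |x − y|_11 = 11^{-1} = 1/11.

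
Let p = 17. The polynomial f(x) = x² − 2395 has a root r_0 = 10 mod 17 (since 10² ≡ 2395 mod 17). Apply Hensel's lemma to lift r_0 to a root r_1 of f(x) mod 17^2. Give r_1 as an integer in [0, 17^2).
r_1 = 197 (mod 289)

Hensel's recurrence: r_{i+1} = r_i − f(r_i)·(f′(r_i))^{-1} mod 17^{i+2}, with f′(x) = 2x. Iterate:
  r_0 = 10 (mod 17)
  r_1 = 197 (mod 289)
Final: r_1 = 197, and one checks f(r_1) ≡ 0 mod 17^2.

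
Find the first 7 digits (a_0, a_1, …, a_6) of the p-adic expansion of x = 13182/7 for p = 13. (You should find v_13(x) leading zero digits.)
(a_0, …, a_6) = (0, 0, 0, 12, 1, 11, 1)

v_13(13182/7) = 3, so a_0 = ... = a_2 = 0. Factor out: x = 13^3 · u with u = 6/7 a unit in ℤ_13. Expand u iteratively via a_{v+i} = u_i mod 13, u_{i+1} = (u_i − a_{v+i})/13:
  u_0 = 6/7;  a_3 = 12;  u_1 = (u_0 − 12)/13 = -6/7
  u_1 = -6/7;  a_4 = 1;  u_2 = (u_1 − 1)/13 = -1/7
  u_2 = -1/7;  a_5 = 11;  u_3 = (u_2 − 11)/13 = -6/7
  u_3 = -6/7;  a_6 = 1;  u_4 = (u_3 − 1)/13 = -1/7
Digits: (0, 0, 0, 12, 1, 11, 1).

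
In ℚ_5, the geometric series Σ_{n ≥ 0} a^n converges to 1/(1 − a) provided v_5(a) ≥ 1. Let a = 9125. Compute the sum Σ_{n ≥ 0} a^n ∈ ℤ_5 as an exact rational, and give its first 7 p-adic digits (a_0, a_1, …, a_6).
Σ a^n = 1/(1 − a) = -1/9124;  first 7 digits = (1, 0, 0, 3, 4, 2, 4)

v_5(a) = 3 ≥ 1, so the series converges in ℤ_5 to 1/(1 − a) = 1/(1 − 9125) = -1/9124. Expand this rational in ℤ_5: compute digits iteratively via d_i = x_i mod 5, x_{i+1} = (x_i − d_i)/5. The first 7 digits are (1, 0, 0, 3, 4, 2, 4).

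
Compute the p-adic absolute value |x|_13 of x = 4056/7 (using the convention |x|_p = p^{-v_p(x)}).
|4056/7|_13 = 1/169

Step 1 — compute v_13(x) by factoring powers of 13 out of the numerator and denominator: v_13(4056/7) = 2. Step 2 — apply |x|_p = p^{-v_p(x)} = 13^{-2} = 1/169.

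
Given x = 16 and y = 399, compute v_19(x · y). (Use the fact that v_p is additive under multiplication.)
v_19(6384) = 1

v_p(x) = 0 (factor: 16 = 19^0 · 16); v_p(y) = 1 (factor: 399 = 19^1 · 21). Additivity: v_p(xy) = v_p(x) + v_p(y) = 0 + 1 = 1. (Direct check: xy = 6384 = 19^1 · (336).)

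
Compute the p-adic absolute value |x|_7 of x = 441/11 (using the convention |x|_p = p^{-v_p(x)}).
|441/11|_7 = 1/49

Step 1 — compute v_7(x) by factoring powers of 7 out of the numerator and denominator: v_7(441/11) = 2. Step 2 — apply |x|_p = p^{-v_p(x)} = 7^{-2} = 1/49.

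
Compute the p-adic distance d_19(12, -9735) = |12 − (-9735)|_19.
d_19(12, -9735) = 1/361

Step 1 — x − y = 12 − (-9735) = 9747. Step 2 — v_19(9747) = 2 (factor: 9747 = (19^2 · 27); the sign does not affect v_p). Step 3 — |x − y|_19 = 19^{-2} = 1/361.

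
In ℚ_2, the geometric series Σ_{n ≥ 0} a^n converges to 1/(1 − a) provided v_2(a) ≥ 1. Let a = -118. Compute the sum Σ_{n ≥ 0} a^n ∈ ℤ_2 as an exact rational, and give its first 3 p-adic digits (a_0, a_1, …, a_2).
Σ a^n = 1/(1 − a) = 1/119;  first 3 digits = (1, 1, 1)

v_2(a) = 1 ≥ 1, so the series converges in ℤ_2 to 1/(1 − a) = 1/(1 − (-118)) = 1/119. Expand this rational in ℤ_2: compute digits iteratively via d_i = x_i mod 2, x_{i+1} = (x_i − d_i)/2. The first 3 digits are (1, 1, 1).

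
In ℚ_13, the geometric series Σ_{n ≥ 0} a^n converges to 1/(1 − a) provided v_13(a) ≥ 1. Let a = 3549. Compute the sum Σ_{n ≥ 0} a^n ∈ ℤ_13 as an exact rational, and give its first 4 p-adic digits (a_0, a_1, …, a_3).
Σ a^n = 1/(1 − a) = -1/3548;  first 4 digits = (1, 0, 8, 1)

v_13(a) = 2 ≥ 1, so the series converges in ℤ_13 to 1/(1 − a) = 1/(1 − 3549) = -1/3548. Expand this rational in ℤ_13: compute digits iteratively via d_i = x_i mod 13, x_{i+1} = (x_i − d_i)/13. The first 4 digits are (1, 0, 8, 1).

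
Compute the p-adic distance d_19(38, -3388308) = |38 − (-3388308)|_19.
d_19(38, -3388308) = 1/130321

Step 1 — x − y = 38 − (-3388308) = 3388346. Step 2 — v_19(3388346) = 4 (factor: 3388346 = (19^4 · 26); the sign does not affect v_p). Step 3 — |x − y|_19 = 19^{-4} = 1/130321.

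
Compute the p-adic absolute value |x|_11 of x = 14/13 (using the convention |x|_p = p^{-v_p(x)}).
|14/13|_11 = 1

Step 1 — compute v_11(x) by factoring powers of 11 out of the numerator and denominator: v_11(14/13) = 0. Step 2 — apply |x|_p = p^{-v_p(x)} = 11^{0} = 1.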